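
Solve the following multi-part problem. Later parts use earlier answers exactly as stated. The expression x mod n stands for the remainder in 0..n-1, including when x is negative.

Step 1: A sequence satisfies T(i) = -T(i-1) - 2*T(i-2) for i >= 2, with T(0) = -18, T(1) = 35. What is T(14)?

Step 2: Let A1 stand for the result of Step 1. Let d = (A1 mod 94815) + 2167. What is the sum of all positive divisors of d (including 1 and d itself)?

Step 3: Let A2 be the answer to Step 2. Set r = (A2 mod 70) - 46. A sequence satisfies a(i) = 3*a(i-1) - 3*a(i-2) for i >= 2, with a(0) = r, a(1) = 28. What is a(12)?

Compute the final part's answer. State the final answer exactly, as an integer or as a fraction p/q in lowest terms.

-2916

Step 1: T(2) = -1*(35) - 2*(-18) = 1; iterating: T(2)=1, T(3)=-71, T(4)=69, T(5)=73, T(6)=-211, T(7)=65, T(8)=357, T(9)=-487, T(10)=-227, T(11)=1201, T(12)=-747, T(13)=-1655, T(14)=3149; answer 3149
Step 2: A1 = 3149; d = 5316; 5316 = 2^2 * 3 * 443; sigma = (1 + 2 + 4) * (1 + 3) * (1 + 443) = 7 * 4 * 444 = 12432; answer 12432
Step 3: A2 = 12432; r = -4; a(2) = 3*(28) - 3*(-4) = 96; iterating: a(2)=96, a(3)=204, a(4)=324, a(5)=360, a(6)=108, a(7)=-756, a(8)=-2592, a(9)=-5508, a(10)=-8748, a(11)=-9720, a(12)=-2916; answer -2916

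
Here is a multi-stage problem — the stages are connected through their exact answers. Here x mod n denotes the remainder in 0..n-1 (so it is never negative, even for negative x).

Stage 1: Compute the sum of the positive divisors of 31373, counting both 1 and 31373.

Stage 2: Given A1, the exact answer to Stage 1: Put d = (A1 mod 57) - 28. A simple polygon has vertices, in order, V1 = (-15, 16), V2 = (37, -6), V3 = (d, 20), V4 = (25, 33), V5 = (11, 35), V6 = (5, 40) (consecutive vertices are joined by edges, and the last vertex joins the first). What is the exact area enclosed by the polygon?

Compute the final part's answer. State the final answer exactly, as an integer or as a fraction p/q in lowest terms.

1975/2

Stage 1: 31373 = 137 * 229; sigma = (1 + 137) * (1 + 229) = 138 * 230 = 31740; answer 31740
Stage 2: A1 = 31740; d = 20; cross terms: (-15*-6 - 37*16)=-502, (37*20 - 20*-6)=860, (20*33 - 25*20)=160, (25*35 - 11*33)=512, (11*40 - 5*35)=265, (5*16 - -15*40)=680; twice the area = |1975| = 1975; area = 1975/2; answer 1975/2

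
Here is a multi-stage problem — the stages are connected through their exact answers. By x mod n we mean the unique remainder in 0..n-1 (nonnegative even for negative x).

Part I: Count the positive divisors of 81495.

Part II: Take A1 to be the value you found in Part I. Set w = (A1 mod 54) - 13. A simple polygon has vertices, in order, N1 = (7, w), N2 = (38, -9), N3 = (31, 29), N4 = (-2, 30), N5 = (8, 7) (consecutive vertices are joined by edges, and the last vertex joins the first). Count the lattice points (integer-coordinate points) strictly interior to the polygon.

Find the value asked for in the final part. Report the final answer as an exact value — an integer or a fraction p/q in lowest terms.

1015

Part I: 81495 = 3^2 * 5 * 1811; number of divisors = (2+1) * (1+1) * (1+1) = 12; answer 12
Part II: A1 = 12; w = -1; cross terms: (7*-9 - 38*-1)=-25, (38*29 - 31*-9)=1381, (31*30 - -2*29)=988, (-2*7 - 8*30)=-254, (8*-1 - 7*7)=-57; twice the area = |2033| = 2033; area = 2033/2; boundary points = 1 + 1 + 1 + 1 + 1 = 5; strictly interior points = area - boundary/2 + 1 = 1015; answer 1015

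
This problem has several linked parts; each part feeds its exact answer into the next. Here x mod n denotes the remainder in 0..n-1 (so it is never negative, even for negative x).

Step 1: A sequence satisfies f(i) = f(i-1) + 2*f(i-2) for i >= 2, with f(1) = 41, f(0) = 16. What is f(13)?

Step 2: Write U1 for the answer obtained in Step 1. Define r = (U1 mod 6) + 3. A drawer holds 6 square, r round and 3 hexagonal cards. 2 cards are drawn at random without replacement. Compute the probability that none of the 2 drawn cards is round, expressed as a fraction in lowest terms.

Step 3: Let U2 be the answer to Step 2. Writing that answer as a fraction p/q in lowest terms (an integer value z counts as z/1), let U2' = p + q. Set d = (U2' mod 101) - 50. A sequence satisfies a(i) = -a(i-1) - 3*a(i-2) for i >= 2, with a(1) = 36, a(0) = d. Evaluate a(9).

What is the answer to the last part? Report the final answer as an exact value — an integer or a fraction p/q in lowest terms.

-1929

Step 1: f(2) = 1*(41) + 2*(16) = 73; iterating: f(2)=73, f(3)=155, f(4)=301, f(5)=611, f(6)=1213, f(7)=2435, f(8)=4861, f(9)=9731, f(10)=19453, f(11)=38915, f(12)=77821, f(13)=155651; answer 155651
Step 2: U1 = 155651; r = 8; total draws C(17,2) = 136; favorable C(9,2) = 36; P = 9/34; answer 9/34
Step 3: U2 = 9/34; threaded value p + q = 43; d = -7; a(2) = -1*(36) - 3*(-7) = -15; iterating: a(2)=-15, a(3)=-93, a(4)=138, a(5)=141, a(6)=-555, a(7)=132, a(8)=1533, a(9)=-1929; answer -1929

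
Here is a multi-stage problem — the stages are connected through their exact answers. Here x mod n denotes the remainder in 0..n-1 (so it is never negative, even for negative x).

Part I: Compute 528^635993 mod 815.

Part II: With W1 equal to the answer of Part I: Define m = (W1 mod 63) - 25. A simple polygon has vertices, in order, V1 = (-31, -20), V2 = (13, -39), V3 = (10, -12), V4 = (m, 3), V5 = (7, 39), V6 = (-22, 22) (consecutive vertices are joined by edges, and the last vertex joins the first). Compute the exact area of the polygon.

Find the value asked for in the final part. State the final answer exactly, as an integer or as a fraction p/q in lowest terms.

5529/2

Part I: squarings mod 815: 528^1=528, 528^2=54, 528^4=471, 528^8=161, 528^16=656, 528^32=16, 528^64=256, 528^128=336, 528^256=426, 528^512=546, 528^1024=641, 528^2048=121, 528^4096=786, 528^8192=26, 528^16384=676, 528^32768=576, 528^65536=71, 528^131072=151, 528^262144=796, 528^524288=361; 528^635993 = 528^1 * 528^8 * 528^16 * 528^64 * 528^1024 * 528^4096 * 528^8192 * 528^32768 * 528^65536 * 528^524288 = 373 (mod 815); answer 373
Part II: W1 = 373; m = 33; cross terms: (-31*-39 - 13*-20)=1469, (13*-12 - 10*-39)=234, (10*3 - 33*-12)=426, (33*39 - 7*3)=1266, (7*22 - -22*39)=1012, (-22*-20 - -31*22)=1122; twice the area = |5529| = 5529; area = 5529/2; answer 5529/2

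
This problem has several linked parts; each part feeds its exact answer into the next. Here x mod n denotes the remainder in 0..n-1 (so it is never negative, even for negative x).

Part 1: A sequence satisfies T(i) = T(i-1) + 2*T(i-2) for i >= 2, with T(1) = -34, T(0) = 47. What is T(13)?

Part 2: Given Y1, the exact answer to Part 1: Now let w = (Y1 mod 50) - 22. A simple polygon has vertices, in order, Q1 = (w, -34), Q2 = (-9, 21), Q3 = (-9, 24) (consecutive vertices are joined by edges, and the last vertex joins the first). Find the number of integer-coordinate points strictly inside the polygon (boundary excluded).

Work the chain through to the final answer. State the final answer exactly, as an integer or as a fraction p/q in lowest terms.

9

Part 1: T(2) = 1*(-34) + 2*(47) = 60; iterating: T(2)=60, T(3)=-8, T(4)=112, T(5)=96, T(6)=320, T(7)=512, T(8)=1152, T(9)=2176, T(10)=4480, T(11)=8832, T(12)=17792, T(13)=35456; answer 35456
Part 2: Y1 = 35456; w = -16; cross terms: (-16*21 - -9*-34)=-642, (-9*24 - -9*21)=-27, (-9*-34 - -16*24)=690; twice the area = |21| = 21; area = 21/2; boundary points = 1 + 3 + 1 = 5; strictly interior points = area - boundary/2 + 1 = 9; answer 9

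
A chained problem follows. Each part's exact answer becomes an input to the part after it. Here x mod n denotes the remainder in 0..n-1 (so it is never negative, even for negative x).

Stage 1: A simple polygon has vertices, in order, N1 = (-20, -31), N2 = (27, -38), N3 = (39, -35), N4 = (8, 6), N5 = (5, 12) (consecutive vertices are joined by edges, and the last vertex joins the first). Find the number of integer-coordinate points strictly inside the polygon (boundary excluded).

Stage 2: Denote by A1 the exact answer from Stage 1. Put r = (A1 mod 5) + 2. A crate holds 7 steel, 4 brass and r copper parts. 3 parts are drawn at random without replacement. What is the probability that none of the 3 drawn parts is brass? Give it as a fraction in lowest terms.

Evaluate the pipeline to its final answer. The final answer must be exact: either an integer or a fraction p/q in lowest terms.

30/91

Stage 1: cross terms: (-20*-38 - 27*-31)=1597, (27*-35 - 39*-38)=537, (39*6 - 8*-35)=514, (8*12 - 5*6)=66, (5*-31 - -20*12)=85; twice the area = |2799| = 2799; area = 2799/2; boundary points = 1 + 3 + 1 + 3 + 1 = 9; strictly interior points = area - boundary/2 + 1 = 1396; answer 1396
Stage 2: A1 = 1396; r = 3; total draws C(14,3) = 364; favorable C(10,3) = 120; P = 30/91; answer 30/91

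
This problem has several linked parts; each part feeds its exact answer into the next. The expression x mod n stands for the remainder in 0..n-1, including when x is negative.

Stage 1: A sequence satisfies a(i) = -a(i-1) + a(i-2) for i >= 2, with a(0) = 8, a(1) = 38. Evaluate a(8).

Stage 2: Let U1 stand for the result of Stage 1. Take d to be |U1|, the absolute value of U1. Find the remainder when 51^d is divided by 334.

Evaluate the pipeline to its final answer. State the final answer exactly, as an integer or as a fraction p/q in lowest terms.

Stage 1: a(2) = -1*(38) + 1*(8) = -30; iterating: a(2)=-30, a(3)=68, a(4)=-98, a(5)=166, a(6)=-264, a(7)=430, a(8)=-694; answer -694
Stage 2: U1 = -694; d = 694; squarings mod 334: 51^1=51, 51^2=263, 51^4=31, 51^8=293, 51^16=11, 51^32=121, 51^64=279, 51^128=19, 51^256=27, 51^512=61; 51^694 = 51^2 * 51^4 * 51^16 * 51^32 * 51^128 * 51^512 = 3 (mod 334); answer 3

3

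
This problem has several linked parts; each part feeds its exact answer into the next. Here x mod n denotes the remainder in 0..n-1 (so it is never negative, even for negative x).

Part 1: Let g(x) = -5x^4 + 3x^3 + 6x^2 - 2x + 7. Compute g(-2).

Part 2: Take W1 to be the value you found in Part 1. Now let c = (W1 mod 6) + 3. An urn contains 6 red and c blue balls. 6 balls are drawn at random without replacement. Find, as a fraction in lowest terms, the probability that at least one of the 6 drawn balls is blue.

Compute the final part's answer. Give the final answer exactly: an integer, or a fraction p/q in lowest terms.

Part 1: -5*(-2)^4 + 3*(-2)^3 + 6*(-2)^2 - 2*(-2)^1 + 7 = (-80) + (-24) + (24) + (4) + (7) = -69; answer -69
Part 2: W1 = -69; c = 6; total draws C(12,6) = 924; complement C(6,6) = 1; favorable 924 - 1 = 923; P = 923/924; answer 923/924

923/924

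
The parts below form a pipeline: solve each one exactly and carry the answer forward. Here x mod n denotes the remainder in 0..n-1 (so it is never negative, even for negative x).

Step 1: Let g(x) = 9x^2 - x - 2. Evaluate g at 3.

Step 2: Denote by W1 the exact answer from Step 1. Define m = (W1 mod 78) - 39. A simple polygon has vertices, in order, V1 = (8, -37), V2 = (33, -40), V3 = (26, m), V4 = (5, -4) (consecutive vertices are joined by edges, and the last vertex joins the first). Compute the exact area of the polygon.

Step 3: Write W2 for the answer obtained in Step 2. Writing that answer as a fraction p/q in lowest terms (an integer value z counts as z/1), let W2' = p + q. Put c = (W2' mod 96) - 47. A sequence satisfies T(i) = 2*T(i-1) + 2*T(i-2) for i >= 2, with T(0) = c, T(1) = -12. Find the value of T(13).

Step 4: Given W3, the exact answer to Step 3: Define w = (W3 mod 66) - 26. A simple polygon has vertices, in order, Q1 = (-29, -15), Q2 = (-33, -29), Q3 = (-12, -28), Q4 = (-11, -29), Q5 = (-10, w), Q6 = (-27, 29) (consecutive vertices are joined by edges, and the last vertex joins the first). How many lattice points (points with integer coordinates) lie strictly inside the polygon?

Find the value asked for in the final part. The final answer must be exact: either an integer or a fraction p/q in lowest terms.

651

Step 1: 9*(3)^2 - 1*(3)^1 - 2 = (81) + (-3) + (-2) = 76; answer 76
Step 2: W1 = 76; m = 37; cross terms: (8*-40 - 33*-37)=901, (33*37 - 26*-40)=2261, (26*-4 - 5*37)=-289, (5*-37 - 8*-4)=-153; twice the area = |2720| = 2720; area = 1360; answer 1360
Step 3: W2 = 1360; threaded value p + q = 1361; c = -30; T(2) = 2*(-12) + 2*(-30) = -84; iterating: T(2)=-84, T(3)=-192, T(4)=-552, T(5)=-1488, T(6)=-4080, T(7)=-11136, T(8)=-30432, T(9)=-83136, T(10)=-227136, T(11)=-620544, T(12)=-1695360, T(13)=-4631808; answer -4631808
Step 4: W3 = -4631808; w = -20; cross terms: (-29*-29 - -33*-15)=346, (-33*-28 - -12*-29)=576, (-12*-29 - -11*-28)=40, (-11*-20 - -10*-29)=-70, (-10*29 - -27*-20)=-830, (-27*-15 - -29*29)=1246; twice the area = |1308| = 1308; area = 654; boundary points = 2 + 1 + 1 + 1 + 1 + 2 = 8; strictly interior points = area - boundary/2 + 1 = 651; answer 651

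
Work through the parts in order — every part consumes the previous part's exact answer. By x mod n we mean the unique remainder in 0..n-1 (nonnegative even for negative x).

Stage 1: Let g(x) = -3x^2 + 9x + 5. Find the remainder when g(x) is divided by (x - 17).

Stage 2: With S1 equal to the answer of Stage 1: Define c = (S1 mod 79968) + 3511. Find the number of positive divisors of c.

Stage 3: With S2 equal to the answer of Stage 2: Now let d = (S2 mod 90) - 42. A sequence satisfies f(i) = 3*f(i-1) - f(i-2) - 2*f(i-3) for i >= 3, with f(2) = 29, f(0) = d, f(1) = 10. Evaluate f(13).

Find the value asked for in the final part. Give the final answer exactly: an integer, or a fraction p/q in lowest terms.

Stage 1: remainder = value at the root: -3*(17)^2 + 9*(17)^1 + 5 = (-867) + (153) + (5) = -709; answer -709
Stage 2: S1 = -709; c = 82770; 82770 = 2 * 3 * 5 * 31 * 89; number of divisors = (1+1) * (1+1) * (1+1) * (1+1) * (1+1) = 32; answer 32
Stage 3: S2 = 32; d = -10; f(3) = 3*(29) - 1*(10) - 2*(-10) = 97; iterating: f(3)=97, f(4)=242, f(5)=571, f(6)=1277, f(7)=2776, f(8)=5909, f(9)=12397, f(10)=25730, f(11)=52975, f(12)=108401, f(13)=220768; answer 220768

220768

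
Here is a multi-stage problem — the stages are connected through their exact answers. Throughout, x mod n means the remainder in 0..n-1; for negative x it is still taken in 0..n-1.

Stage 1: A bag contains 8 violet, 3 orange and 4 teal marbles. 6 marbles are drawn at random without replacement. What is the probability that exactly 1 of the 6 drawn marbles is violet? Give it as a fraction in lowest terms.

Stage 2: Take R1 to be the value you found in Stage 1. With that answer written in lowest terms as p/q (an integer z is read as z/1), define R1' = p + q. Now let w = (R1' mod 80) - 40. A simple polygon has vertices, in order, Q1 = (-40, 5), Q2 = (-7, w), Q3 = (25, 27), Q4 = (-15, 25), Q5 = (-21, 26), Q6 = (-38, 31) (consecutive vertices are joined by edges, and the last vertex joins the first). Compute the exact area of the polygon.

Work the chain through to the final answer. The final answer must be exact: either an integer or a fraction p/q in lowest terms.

Stage 1: total draws C(15,6) = 5005; favorable C(8,1)*C(7,5) = 168; P = 24/715; answer 24/715
Stage 2: R1 = 24/715; threaded value p + q = 739; w = -21; cross terms: (-40*-21 - -7*5)=875, (-7*27 - 25*-21)=336, (25*25 - -15*27)=1030, (-15*26 - -21*25)=135, (-21*31 - -38*26)=337, (-38*5 - -40*31)=1050; twice the area = |3763| = 3763; area = 3763/2; answer 3763/2

3763/2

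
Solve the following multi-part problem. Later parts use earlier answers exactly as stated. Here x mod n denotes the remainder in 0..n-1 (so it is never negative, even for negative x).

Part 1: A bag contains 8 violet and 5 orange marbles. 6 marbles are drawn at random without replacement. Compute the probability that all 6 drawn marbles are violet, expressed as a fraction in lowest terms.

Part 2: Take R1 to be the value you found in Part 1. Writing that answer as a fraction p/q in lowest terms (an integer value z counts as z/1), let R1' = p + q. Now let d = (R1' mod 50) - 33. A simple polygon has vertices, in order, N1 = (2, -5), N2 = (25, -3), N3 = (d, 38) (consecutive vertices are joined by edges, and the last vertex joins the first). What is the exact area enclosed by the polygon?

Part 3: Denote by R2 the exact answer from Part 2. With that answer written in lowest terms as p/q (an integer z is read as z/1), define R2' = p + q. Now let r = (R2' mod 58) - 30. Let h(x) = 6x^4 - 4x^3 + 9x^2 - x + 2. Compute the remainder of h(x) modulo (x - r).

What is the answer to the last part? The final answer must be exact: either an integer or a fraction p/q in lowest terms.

3273968

Part 1: total draws C(13,6) = 1716; favorable C(8,6) = 28; P = 7/429; answer 7/429
Part 2: R1 = 7/429; threaded value p + q = 436; d = 3; cross terms: (2*-3 - 25*-5)=119, (25*38 - 3*-3)=959, (3*-5 - 2*38)=-91; twice the area = |987| = 987; area = 987/2; answer 987/2
Part 3: R2 = 987/2; threaded value p + q = 989; r = -27; remainder = value at the root: 6*(-27)^4 - 4*(-27)^3 + 9*(-27)^2 - 1*(-27)^1 + 2 = (3188646) + (78732) + (6561) + (27) + (2) = 3273968; answer 3273968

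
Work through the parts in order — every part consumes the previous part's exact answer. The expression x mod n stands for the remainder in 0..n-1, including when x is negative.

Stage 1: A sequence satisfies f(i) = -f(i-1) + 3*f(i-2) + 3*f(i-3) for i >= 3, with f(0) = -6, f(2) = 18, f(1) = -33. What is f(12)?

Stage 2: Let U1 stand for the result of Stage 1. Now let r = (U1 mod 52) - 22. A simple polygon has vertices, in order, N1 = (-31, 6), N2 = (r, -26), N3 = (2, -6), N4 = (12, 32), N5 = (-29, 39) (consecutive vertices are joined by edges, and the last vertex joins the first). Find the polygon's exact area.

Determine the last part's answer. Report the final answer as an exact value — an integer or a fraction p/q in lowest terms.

3137/2

Stage 1: f(3) = -1*(18) + 3*(-33) + 3*(-6) = -135; iterating: f(3)=-135, f(4)=90, f(5)=-441, f(6)=306, f(7)=-1359, f(8)=954, f(9)=-4113, f(10)=2898, f(11)=-12375, f(12)=8730; answer 8730
Stage 2: U1 = 8730; r = 24; cross terms: (-31*-26 - 24*6)=662, (24*-6 - 2*-26)=-92, (2*32 - 12*-6)=136, (12*39 - -29*32)=1396, (-29*6 - -31*39)=1035; twice the area = |3137| = 3137; area = 3137/2; answer 3137/2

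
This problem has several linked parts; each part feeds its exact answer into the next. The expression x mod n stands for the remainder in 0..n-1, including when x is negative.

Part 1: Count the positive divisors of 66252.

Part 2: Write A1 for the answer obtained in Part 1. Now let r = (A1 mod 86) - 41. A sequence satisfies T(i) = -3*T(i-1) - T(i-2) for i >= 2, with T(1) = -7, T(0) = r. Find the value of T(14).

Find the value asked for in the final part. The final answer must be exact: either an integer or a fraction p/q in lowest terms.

5745074

Part 1: 66252 = 2^2 * 3 * 5521; number of divisors = (2+1) * (1+1) * (1+1) = 12; answer 12
Part 2: A1 = 12; r = -29; T(2) = -3*(-7) - 1*(-29) = 50; iterating: T(2)=50, T(3)=-143, T(4)=379, T(5)=-994, T(6)=2603, T(7)=-6815, T(8)=17842, T(9)=-46711, T(10)=122291, T(11)=-320162, T(12)=838195, T(13)=-2194423, T(14)=5745074; answer 5745074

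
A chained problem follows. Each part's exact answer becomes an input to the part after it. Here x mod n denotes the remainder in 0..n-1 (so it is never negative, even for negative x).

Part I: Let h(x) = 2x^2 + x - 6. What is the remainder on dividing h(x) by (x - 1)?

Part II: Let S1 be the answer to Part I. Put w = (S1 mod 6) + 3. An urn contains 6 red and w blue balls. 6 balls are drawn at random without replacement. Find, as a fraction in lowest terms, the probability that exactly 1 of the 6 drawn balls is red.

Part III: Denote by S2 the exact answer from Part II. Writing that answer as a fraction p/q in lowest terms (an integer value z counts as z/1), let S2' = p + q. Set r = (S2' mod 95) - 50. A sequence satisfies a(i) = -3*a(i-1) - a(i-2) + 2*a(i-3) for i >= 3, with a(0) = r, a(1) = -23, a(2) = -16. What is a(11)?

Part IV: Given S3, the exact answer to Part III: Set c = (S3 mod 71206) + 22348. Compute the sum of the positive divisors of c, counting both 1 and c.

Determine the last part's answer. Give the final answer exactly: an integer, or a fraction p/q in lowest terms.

172800

Part I: remainder = value at the root: 2*(1)^2 + 1*(1)^1 - 6 = (2) + (1) + (-6) = -3; answer -3
Part II: S1 = -3; w = 6; total draws C(12,6) = 924; favorable C(6,1)*C(6,5) = 36; P = 3/77; answer 3/77
Part III: S2 = 3/77; threaded value p + q = 80; r = 30; a(3) = -3*(-16) - 1*(-23) + 2*(30) = 131; iterating: a(3)=131, a(4)=-423, a(5)=1106, a(6)=-2633, a(7)=5947, a(8)=-12996, a(9)=27775, a(10)=-58435, a(11)=121538; answer 121538
Part IV: S3 = 121538; c = 72680; 72680 = 2^3 * 5 * 23 * 79; sigma = (1 + 2 + 4 + 8) * (1 + 5) * (1 + 23) * (1 + 79) = 15 * 6 * 24 * 80 = 172800; answer 172800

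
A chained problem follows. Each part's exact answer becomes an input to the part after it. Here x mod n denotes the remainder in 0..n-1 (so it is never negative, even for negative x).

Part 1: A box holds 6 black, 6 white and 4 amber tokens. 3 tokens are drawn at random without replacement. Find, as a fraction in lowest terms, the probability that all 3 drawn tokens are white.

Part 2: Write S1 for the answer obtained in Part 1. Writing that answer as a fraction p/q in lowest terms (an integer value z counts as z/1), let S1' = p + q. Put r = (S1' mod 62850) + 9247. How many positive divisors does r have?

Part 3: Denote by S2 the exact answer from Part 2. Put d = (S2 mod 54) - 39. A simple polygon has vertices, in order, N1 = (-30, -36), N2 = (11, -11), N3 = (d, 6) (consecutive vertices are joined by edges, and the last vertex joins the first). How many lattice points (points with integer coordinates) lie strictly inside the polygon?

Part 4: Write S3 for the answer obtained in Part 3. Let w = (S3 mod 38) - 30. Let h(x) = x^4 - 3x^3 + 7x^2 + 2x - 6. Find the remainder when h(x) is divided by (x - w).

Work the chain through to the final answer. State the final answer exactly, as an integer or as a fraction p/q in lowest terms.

Part 1: total draws C(16,3) = 560; favorable C(6,3) = 20; P = 1/28; answer 1/28
Part 2: S1 = 1/28; threaded value p + q = 29; r = 9276; 9276 = 2^2 * 3 * 773; number of divisors = (2+1) * (1+1) * (1+1) = 12; answer 12
Part 3: S2 = 12; d = -27; cross terms: (-30*-11 - 11*-36)=726, (11*6 - -27*-11)=-231, (-27*-36 - -30*6)=1152; twice the area = |1647| = 1647; area = 1647/2; boundary points = 1 + 1 + 3 = 5; strictly interior points = area - boundary/2 + 1 = 822; answer 822
Part 4: S3 = 822; w = -6; remainder = value at the root: 1*(-6)^4 - 3*(-6)^3 + 7*(-6)^2 + 2*(-6)^1 - 6 = (1296) + (648) + (252) + (-12) + (-6) = 2178; answer 2178

2178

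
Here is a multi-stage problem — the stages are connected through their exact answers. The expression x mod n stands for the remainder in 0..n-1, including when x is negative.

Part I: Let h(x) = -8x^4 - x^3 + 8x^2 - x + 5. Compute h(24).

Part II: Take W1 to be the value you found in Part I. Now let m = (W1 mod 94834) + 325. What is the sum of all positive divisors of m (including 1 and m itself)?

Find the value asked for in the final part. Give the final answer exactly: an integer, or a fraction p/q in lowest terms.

152376

Part I: -8*(24)^4 - 1*(24)^3 + 8*(24)^2 - 1*(24)^1 + 5 = (-2654208) + (-13824) + (4608) + (-24) + (5) = -2663443; answer -2663443
Part II: W1 = -2663443; m = 87068; 87068 = 2^2 * 21767; sigma = (1 + 2 + 4) * (1 + 21767) = 7 * 21768 = 152376; answer 152376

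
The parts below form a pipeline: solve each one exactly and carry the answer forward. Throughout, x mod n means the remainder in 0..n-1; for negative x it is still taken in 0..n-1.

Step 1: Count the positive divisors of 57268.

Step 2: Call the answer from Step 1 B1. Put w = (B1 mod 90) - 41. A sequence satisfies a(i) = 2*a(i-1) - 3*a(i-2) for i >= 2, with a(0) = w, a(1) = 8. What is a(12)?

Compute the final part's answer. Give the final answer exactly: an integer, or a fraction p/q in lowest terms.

Step 1: 57268 = 2^2 * 103 * 139; number of divisors = (2+1) * (1+1) * (1+1) = 12; answer 12
Step 2: B1 = 12; w = -29; a(2) = 2*(8) - 3*(-29) = 103; iterating: a(2)=103, a(3)=182, a(4)=55, a(5)=-436, a(6)=-1037, a(7)=-766, a(8)=1579, a(9)=5456, a(10)=6175, a(11)=-4018, a(12)=-26561; answer -26561

-26561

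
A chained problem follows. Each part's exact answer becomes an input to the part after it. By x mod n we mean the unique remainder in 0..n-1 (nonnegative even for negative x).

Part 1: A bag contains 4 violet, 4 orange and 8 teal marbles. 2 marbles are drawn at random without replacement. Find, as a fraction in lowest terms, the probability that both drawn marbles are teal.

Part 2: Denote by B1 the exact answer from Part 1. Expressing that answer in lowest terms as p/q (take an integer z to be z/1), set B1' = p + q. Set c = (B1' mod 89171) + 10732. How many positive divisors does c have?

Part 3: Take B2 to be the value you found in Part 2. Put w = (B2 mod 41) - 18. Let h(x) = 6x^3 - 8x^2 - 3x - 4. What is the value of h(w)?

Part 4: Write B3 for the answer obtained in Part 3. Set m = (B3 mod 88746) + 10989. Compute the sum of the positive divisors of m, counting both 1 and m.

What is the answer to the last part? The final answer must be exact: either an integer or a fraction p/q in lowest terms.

97200

Part 1: total draws C(16,2) = 120; favorable C(8,2) = 28; P = 7/30; answer 7/30
Part 2: B1 = 7/30; threaded value p + q = 37; c = 10769; 10769 = 11^2 * 89; number of divisors = (2+1) * (1+1) = 6; answer 6
Part 3: B2 = 6; w = -12; 6*(-12)^3 - 8*(-12)^2 - 3*(-12)^1 - 4 = (-10368) + (-1152) + (36) + (-4) = -11488; answer -11488
Part 4: B3 = -11488; m = 88247; 88247 = 17 * 29 * 179; sigma = (1 + 17) * (1 + 29) * (1 + 179) = 18 * 30 * 180 = 97200; answer 97200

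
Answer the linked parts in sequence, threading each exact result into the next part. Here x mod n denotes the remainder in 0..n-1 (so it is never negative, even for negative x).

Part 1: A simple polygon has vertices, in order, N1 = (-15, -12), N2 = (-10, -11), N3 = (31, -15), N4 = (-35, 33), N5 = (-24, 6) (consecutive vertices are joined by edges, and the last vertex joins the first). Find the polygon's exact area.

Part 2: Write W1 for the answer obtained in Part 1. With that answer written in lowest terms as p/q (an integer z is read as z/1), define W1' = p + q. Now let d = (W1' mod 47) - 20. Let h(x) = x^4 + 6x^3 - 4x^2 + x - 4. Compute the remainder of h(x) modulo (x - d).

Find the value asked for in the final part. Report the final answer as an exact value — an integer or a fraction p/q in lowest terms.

Part 1: cross terms: (-15*-11 - -10*-12)=45, (-10*-15 - 31*-11)=491, (31*33 - -35*-15)=498, (-35*6 - -24*33)=582, (-24*-12 - -15*6)=378; twice the area = |1994| = 1994; area = 997; answer 997
Part 2: W1 = 997; threaded value p + q = 998; d = -9; remainder = value at the root: 1*(-9)^4 + 6*(-9)^3 - 4*(-9)^2 + 1*(-9)^1 - 4 = (6561) + (-4374) + (-324) + (-9) + (-4) = 1850; answer 1850

1850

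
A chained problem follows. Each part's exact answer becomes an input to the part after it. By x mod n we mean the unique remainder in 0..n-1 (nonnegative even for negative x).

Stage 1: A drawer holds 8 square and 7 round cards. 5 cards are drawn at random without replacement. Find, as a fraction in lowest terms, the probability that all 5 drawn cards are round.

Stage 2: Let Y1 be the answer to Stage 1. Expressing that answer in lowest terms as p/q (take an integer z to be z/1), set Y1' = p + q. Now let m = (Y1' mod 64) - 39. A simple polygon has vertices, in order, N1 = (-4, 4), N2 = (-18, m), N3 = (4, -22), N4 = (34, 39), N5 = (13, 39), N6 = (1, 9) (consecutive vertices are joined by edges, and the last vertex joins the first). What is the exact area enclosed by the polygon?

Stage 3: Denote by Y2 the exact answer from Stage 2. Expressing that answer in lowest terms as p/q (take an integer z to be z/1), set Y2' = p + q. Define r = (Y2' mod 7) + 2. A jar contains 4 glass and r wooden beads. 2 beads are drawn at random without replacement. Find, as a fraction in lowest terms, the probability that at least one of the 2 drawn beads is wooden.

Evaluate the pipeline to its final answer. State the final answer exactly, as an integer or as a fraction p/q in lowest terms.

5/6

Stage 1: total draws C(15,5) = 3003; favorable C(7,5) = 21; P = 1/143; answer 1/143
Stage 2: Y1 = 1/143; threaded value p + q = 144; m = -23; cross terms: (-4*-23 - -18*4)=164, (-18*-22 - 4*-23)=488, (4*39 - 34*-22)=904, (34*39 - 13*39)=819, (13*9 - 1*39)=78, (1*4 - -4*9)=40; twice the area = |2493| = 2493; area = 2493/2; answer 2493/2
Stage 3: Y2 = 2493/2; threaded value p + q = 2495; r = 5; total draws C(9,2) = 36; complement C(4,2) = 6; favorable 36 - 6 = 30; P = 5/6; answer 5/6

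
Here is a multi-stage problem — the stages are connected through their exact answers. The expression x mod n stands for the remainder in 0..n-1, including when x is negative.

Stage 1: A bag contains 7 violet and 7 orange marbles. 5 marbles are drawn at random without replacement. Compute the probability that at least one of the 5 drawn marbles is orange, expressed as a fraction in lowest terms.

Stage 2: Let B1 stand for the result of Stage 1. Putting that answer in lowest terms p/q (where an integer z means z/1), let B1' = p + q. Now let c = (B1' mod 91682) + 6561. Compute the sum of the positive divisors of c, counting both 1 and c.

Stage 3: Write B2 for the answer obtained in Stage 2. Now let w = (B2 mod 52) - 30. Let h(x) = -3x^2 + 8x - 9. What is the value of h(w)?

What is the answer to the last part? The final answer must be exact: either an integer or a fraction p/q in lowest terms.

-485

Stage 1: total draws C(14,5) = 2002; complement C(7,5) = 21; favorable 2002 - 21 = 1981; P = 283/286; answer 283/286
Stage 2: B1 = 283/286; threaded value p + q = 569; c = 7130; 7130 = 2 * 5 * 23 * 31; sigma = (1 + 2) * (1 + 5) * (1 + 23) * (1 + 31) = 3 * 6 * 24 * 32 = 13824; answer 13824
Stage 3: B2 = 13824; w = 14; -3*(14)^2 + 8*(14)^1 - 9 = (-588) + (112) + (-9) = -485; answer -485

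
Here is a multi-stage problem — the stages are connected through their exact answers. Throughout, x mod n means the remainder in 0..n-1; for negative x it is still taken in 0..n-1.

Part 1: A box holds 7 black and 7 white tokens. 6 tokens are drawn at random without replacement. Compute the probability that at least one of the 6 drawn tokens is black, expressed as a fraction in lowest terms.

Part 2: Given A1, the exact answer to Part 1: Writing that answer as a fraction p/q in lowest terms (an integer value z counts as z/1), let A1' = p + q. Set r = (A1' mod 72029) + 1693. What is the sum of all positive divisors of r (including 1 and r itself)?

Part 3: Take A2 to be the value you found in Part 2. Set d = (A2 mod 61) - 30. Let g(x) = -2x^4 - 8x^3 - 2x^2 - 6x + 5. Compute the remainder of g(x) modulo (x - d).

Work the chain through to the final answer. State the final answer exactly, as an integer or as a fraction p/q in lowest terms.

-207021

Part 1: total draws C(14,6) = 3003; complement C(7,6) = 7; favorable 3003 - 7 = 2996; P = 428/429; answer 428/429
Part 2: A1 = 428/429; threaded value p + q = 857; r = 2550; 2550 = 2 * 3 * 5^2 * 17; sigma = (1 + 2) * (1 + 3) * (1 + 5 + 25) * (1 + 17) = 3 * 4 * 31 * 18 = 6696; answer 6696
Part 3: A2 = 6696; d = 17; remainder = value at the root: -2*(17)^4 - 8*(17)^3 - 2*(17)^2 - 6*(17)^1 + 5 = (-167042) + (-39304) + (-578) + (-102) + (5) = -207021; answer -207021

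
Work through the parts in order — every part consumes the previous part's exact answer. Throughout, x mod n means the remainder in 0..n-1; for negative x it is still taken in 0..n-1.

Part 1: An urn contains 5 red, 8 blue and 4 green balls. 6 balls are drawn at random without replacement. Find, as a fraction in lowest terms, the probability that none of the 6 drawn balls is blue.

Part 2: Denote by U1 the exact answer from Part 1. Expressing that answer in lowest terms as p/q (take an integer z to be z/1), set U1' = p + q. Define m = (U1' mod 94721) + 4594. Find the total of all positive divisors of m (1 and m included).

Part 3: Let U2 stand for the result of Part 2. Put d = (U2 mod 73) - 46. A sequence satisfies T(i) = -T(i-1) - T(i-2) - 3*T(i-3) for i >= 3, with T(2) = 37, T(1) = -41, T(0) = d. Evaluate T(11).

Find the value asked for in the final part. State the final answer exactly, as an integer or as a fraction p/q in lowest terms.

973

Part 1: total draws C(17,6) = 12376; favorable C(9,6) = 84; P = 3/442; answer 3/442
Part 2: U1 = 3/442; threaded value p + q = 445; m = 5039; 5039 is prime, so its only divisors are 1 and 5039; sigma = 1 + 5039 = 5040; answer 5040
Part 3: U2 = 5040; d = -43; T(3) = -1*(37) - 1*(-41) - 3*(-43) = 133; iterating: T(3)=133, T(4)=-47, T(5)=-197, T(6)=-155, T(7)=493, T(8)=253, T(9)=-281, T(10)=-1451, T(11)=973; answer 973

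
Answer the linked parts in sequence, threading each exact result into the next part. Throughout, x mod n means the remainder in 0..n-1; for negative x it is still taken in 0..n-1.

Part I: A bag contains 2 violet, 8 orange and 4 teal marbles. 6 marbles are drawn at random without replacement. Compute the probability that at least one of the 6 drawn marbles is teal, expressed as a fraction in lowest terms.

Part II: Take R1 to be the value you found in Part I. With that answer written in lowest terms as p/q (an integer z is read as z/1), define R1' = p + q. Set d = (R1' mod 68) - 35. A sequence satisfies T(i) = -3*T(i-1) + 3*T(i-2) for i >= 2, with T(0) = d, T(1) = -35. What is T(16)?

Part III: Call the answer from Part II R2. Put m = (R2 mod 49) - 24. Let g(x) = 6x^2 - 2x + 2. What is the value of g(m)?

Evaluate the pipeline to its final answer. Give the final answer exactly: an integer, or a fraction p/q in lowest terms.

Part I: total draws C(14,6) = 3003; complement C(10,6) = 210; favorable 3003 - 210 = 2793; P = 133/143; answer 133/143
Part II: R1 = 133/143; threaded value p + q = 276; d = -31; T(2) = -3*(-35) + 3*(-31) = 12; iterating: T(2)=12, T(3)=-141, T(4)=459, T(5)=-1800, T(6)=6777, T(7)=-25731, T(8)=97524, T(9)=-369765, T(10)=1401867, T(11)=-5314896, T(12)=20150289, T(13)=-76395555, T(14)=289637532, T(15)=-1098099261, T(16)=4163210379; answer 4163210379
Part III: R2 = 4163210379; m = -18; 6*(-18)^2 - 2*(-18)^1 + 2 = (1944) + (36) + (2) = 1982; answer 1982

1982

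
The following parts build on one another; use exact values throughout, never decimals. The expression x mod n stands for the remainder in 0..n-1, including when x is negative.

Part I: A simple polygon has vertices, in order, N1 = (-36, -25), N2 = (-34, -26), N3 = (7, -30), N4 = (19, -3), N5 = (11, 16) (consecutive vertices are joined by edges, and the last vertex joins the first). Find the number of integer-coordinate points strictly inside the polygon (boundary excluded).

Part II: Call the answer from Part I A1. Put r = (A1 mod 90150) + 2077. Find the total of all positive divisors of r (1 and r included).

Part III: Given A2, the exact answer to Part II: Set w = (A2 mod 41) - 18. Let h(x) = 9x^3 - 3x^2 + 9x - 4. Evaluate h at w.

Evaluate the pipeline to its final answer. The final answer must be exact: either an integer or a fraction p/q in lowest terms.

60815

Part I: cross terms: (-36*-26 - -34*-25)=86, (-34*-30 - 7*-26)=1202, (7*-3 - 19*-30)=549, (19*16 - 11*-3)=337, (11*-25 - -36*16)=301; twice the area = |2475| = 2475; area = 2475/2; boundary points = 1 + 1 + 3 + 1 + 1 = 7; strictly interior points = area - boundary/2 + 1 = 1235; answer 1235
Part II: A1 = 1235; r = 3312; 3312 = 2^4 * 3^2 * 23; sigma = (1 + 2 + 4 + 8 + 16) * (1 + 3 + 9) * (1 + 23) = 31 * 13 * 24 = 9672; answer 9672
Part III: A2 = 9672; w = 19; 9*(19)^3 - 3*(19)^2 + 9*(19)^1 - 4 = (61731) + (-1083) + (171) + (-4) = 60815; answer 60815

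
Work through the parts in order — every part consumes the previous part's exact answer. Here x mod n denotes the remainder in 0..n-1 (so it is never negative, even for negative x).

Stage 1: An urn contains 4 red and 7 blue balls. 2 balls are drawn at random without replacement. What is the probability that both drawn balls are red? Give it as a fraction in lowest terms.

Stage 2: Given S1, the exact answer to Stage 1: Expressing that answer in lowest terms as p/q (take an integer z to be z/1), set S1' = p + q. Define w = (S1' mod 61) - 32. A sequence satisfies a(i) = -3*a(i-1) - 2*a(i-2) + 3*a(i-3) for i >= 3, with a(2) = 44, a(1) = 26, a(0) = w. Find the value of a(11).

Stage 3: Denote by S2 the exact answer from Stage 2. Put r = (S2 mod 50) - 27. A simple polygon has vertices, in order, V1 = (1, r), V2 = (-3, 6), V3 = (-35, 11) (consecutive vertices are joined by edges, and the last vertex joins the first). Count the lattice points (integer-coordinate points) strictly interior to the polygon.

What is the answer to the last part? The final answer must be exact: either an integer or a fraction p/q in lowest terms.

Stage 1: total draws C(11,2) = 55; favorable C(4,2) = 6; P = 6/55; answer 6/55
Stage 2: S1 = 6/55; threaded value p + q = 61; w = -32; a(3) = -3*(44) - 2*(26) + 3*(-32) = -280; iterating: a(3)=-280, a(4)=830, a(5)=-1798, a(6)=2894, a(7)=-2596, a(8)=-3394, a(9)=24056, a(10)=-73168, a(11)=161210; answer 161210
Stage 3: S2 = 161210; r = -17; cross terms: (1*6 - -3*-17)=-45, (-3*11 - -35*6)=177, (-35*-17 - 1*11)=584; twice the area = |716| = 716; area = 358; boundary points = 1 + 1 + 4 = 6; strictly interior points = area - boundary/2 + 1 = 356; answer 356

356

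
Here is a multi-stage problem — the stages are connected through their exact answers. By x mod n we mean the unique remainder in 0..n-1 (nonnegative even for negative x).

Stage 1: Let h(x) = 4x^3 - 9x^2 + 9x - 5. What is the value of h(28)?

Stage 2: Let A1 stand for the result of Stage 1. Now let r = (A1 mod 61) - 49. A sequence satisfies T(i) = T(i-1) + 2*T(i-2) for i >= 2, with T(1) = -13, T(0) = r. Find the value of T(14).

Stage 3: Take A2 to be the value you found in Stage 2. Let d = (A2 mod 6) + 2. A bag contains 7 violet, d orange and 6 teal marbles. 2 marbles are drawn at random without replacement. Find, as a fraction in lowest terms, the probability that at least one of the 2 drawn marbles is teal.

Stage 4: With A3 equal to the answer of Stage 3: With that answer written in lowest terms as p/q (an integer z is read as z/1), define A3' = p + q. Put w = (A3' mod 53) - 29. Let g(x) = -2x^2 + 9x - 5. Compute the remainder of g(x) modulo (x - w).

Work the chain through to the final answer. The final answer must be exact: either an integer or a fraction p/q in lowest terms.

-100

Stage 1: 4*(28)^3 - 9*(28)^2 + 9*(28)^1 - 5 = (87808) + (-7056) + (252) + (-5) = 80999; answer 80999
Stage 2: A1 = 80999; r = 3; T(2) = 1*(-13) + 2*(3) = -7; iterating: T(2)=-7, T(3)=-33, T(4)=-47, T(5)=-113, T(6)=-207, T(7)=-433, T(8)=-847, T(9)=-1713, T(10)=-3407, T(11)=-6833, T(12)=-13647, T(13)=-27313, T(14)=-54607; answer -54607
Stage 3: A2 = -54607; d = 7; total draws C(20,2) = 190; complement C(14,2) = 91; favorable 190 - 91 = 99; P = 99/190; answer 99/190
Stage 4: A3 = 99/190; threaded value p + q = 289; w = -5; remainder = value at the root: -2*(-5)^2 + 9*(-5)^1 - 5 = (-50) + (-45) + (-5) = -100; answer -100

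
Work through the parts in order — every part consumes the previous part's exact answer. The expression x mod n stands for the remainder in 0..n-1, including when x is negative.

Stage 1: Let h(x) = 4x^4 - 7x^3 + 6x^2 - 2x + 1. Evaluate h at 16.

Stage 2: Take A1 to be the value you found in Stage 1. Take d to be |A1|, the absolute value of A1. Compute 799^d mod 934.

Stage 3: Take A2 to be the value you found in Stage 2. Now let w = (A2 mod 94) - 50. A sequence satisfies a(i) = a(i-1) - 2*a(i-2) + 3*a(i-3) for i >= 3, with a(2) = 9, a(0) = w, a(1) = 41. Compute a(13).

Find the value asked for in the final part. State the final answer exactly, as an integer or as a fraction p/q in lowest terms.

-218

Stage 1: 4*(16)^4 - 7*(16)^3 + 6*(16)^2 - 2*(16)^1 + 1 = (262144) + (-28672) + (1536) + (-32) + (1) = 234977; answer 234977
Stage 2: A1 = 234977; d = 234977; squarings mod 934: 799^1=799, 799^2=479, 799^4=611, 799^8=655, 799^16=319, 799^32=889, 799^64=157, 799^128=365, 799^256=597, 799^512=555, 799^1024=739, 799^2048=665, 799^4096=443, 799^8192=109, 799^16384=673, 799^32768=873, 799^65536=919, 799^131072=225; 799^234977 = 799^1 * 799^32 * 799^64 * 799^128 * 799^256 * 799^1024 * 799^4096 * 799^32768 * 799^65536 * 799^131072 = 923 (mod 934); answer 923
Stage 3: A2 = 923; w = 27; a(3) = 1*(9) - 2*(41) + 3*(27) = 8; iterating: a(3)=8, a(4)=113, a(5)=124, a(6)=-78, a(7)=13, a(8)=541, a(9)=281, a(10)=-762, a(11)=299, a(12)=2666, a(13)=-218; answer -218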